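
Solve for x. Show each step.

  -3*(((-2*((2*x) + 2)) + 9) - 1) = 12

Step 1. [-3*(((-2*((2*x) + 2)) + 9) - 1) = 12] leading coefficient -3: divide by -3, so div: ((-2*((2*x) + 2)) + 9) - 1 = -4.
Step 2. [((-2*((2*x) + 2)) + 9) - 1 = -4] peel the -1: add 1 from each side ⇒ sub: (-2*((2*x) + 2)) + 9 = -3.
Step 3. [(-2*((2*x) + 2)) + 9 = -3] the outer +9 inverts by subtracting 9, so sub: -2*((2*x) + 2) = -12.
Step 4. [-2*((2*x) + 2) = -12] -2·(inner) — divide through by -2, so div: (2*x) + 2 = 6.
Step 5. [(2*x) + 2 = 6] 2 divides every term; factor it out. So factor: x + 1 = 3.
Step 6. [x + 1 = 3] peel the +1: subtract 1 from each side, so sub: x = 2.

Answer: x ∈ {2}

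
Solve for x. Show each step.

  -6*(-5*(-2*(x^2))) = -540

Step 1. [-6*(-5*(-2*(x^2))) = -540] -6 out front; divide by -6. So div: -5*(-2*(x^2)) = 90.
Step 2. [-5*(-2*(x^2)) = 90] LHS = -5·(…); ÷-5 both sides ⇒ div: -2*(x^2) = -18.
Step 3. [-2*(x^2) = -18] -2·(inner) — divide through by -2, so div: x^2 = 9.
Step 4. [x^2 = 9] LHS squared, RHS 9 ≥ 0: apply √ (±), so sqrt: x = 3 or -3.

Answer: x ∈ {-3, 3}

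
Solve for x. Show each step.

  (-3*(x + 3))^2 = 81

Step 1. [(-3*(x + 3))^2 = 81] √ both sides: 81 ≥ 0 gives two branches. So sqrt: -3*(x + 3) = 9 or -9.
Step 2. [-3*(x + 3) = 9 or -9] divide by the outer -3 ⇒ div: x + 3 = -3 or 3.
Step 3. [x + 3 = -3 or 3] 3 comes off first (subtract 3). So sub: x = -6 or 0.

Answer: x ∈ {-6, 0}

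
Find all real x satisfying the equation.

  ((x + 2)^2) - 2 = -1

Step 1. [((x + 2)^2) - 2 = -1] -2 is outermost — add 2 both sides. So sub: (x + 2)^2 = 1.
Step 2. [(x + 2)^2 = 1] LHS squared, RHS 1 ≥ 0: apply √ (±) ⇒ sqrt: x + 2 = 1 or -1.
Step 3. [x + 2 = 1 or -1] subtract 2: x sits inside (… + 2) ⇒ sub: x = -1 or -3.

Answer: x ∈ {-3, -1}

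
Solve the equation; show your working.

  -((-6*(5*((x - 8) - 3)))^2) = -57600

Step 1. [-((-6*(5*((x - 8) - 3)))^2) = -57600] leading − — multiply by −1. So neg: (-6*(5*((x - 8) - 3)))^2 = 57600.
Step 2. [(-6*(5*((x - 8) - 3)))^2 = 57600] √ both sides: 57600 ≥ 0 gives two branches ⇒ sqrt: -6*(5*((x - 8) - 3)) = 240 or -240.
Step 3. [-6*(5*((x - 8) - 3)) = 240 or -240] -6 out front; divide by -6 ⇒ div: 5*((x - 8) - 3) = -40 or 40.
Step 4. [5*((x - 8) - 3) = -40 or 40] 5·(inner) — divide through by 5, so div: (x - 8) - 3 = -8 or 8.
Step 5. [(x - 8) - 3 = -8 or 8] 3 comes off first (add 3) ⇒ sub: x - 8 = -5 or 11.
Step 6. [x - 8 = -5 or 11] peel the -8: add 8 from each side ⇒ sub: x = 3 or 19.

Answer: x ∈ {3, 19}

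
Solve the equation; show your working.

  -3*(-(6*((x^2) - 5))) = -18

Step 1. [-3*(-(6*((x^2) - 5))) = -18] leading coefficient -3: divide by -3, so div: -(6*((x^2) - 5)) = 6.
Step 2. [-(6*((x^2) - 5)) = 6] leading − — multiply by −1. So neg: 6*((x^2) - 5) = -6.
Step 3. [6*((x^2) - 5) = -6] leading coefficient 6: divide by 6. So div: (x^2) - 5 = -1.
Step 4. [(x^2) - 5 = -1] add 5: x sits inside (… - 5), so sub: x^2 = 4.
Step 5. [x^2 = 4] √ both sides: 4 ≥ 0 gives two branches, so sqrt: x = 2 or -2.

Answer: x ∈ {-2, 2}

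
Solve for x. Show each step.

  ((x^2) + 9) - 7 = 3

Step 1. [((x^2) + 9) - 7 = 3] peel the -7: add 7 from each side ⇒ sub: (x^2) + 9 = 10.
Step 2. [(x^2) + 9 = 10] the outer +9 inverts by subtracting 9, so sub: x^2 = 1.
Step 3. [x^2 = 1] √ both sides: 1 ≥ 0 gives two branches, so sqrt: x = 1 or -1.

Answer: x ∈ {-1, 1}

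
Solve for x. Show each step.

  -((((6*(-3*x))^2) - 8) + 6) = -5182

Step 1. [-((((6*(-3*x))^2) - 8) + 6) = -5182] flip signs both sides. So neg: (((6*(-3*x))^2) - 8) + 6 = 5182.
Step 2. [(((6*(-3*x))^2) - 8) + 6 = 5182] peel the +6: subtract 6 from each side ⇒ sub: ((6*(-3*x))^2) - 8 = 5176.
Step 3. [((6*(-3*x))^2) - 8 = 5176] peel the -8: add 8 from each side, so sub: (6*(-3*x))^2 = 5184.
Step 4. [(6*(-3*x))^2 = 5184] √ both sides: 5184 ≥ 0 gives two branches ⇒ sqrt: 6*(-3*x) = 72 or -72.
Step 5. [6*(-3*x) = 72 or -72] divide by the outer 6, so div: -3*x = 12 or -12.
Step 6. [-3*x = 12 or -12] -3 out front; divide by -3, so div: x = -4 or 4.

Answer: x ∈ {-4, 4}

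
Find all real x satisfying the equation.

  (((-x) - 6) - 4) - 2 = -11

Step 1. [(((-x) - 6) - 4) - 2 = -11] -2 is outermost — add 2 both sides, so sub: ((-x) - 6) - 4 = -9.
Step 2. [((-x) - 6) - 4 = -9] peel the -4: add 4 from each side ⇒ sub: (-x) - 6 = -5.
Step 3. [(-x) - 6 = -5] -6 is outermost — add 6 both sides. So sub: -x = 1.
Step 4. [-x = 1] flip signs both sides, so neg: x = -1.

Answer: x ∈ {-1}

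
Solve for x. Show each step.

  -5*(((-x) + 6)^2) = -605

Step 1. [-5*(((-x) + 6)^2) = -605] leading coefficient -5: divide by -5. So div: ((-x) + 6)^2 = 121.
Step 2. [((-x) + 6)^2 = 121] 121 ≥ 0, LHS is (·)² — take ±√, so sqrt: (-x) + 6 = 11 or -11.
Step 3. [(-x) + 6 = 11 or -11] 6 comes off first (subtract 6), so sub: -x = 5 or -17.
Step 4. [-x = 5 or -17] flip signs both sides ⇒ neg: x = -5 or 17.

Answer: x ∈ {-5, 17}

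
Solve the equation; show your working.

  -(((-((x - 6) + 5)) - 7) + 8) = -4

Step 1. [-(((-((x - 6) + 5)) - 7) + 8) = -4] LHS negated; negate both sides, so neg: ((-((x - 6) + 5)) - 7) + 8 = 4.
Step 2. [((-((x - 6) + 5)) - 7) + 8 = 4] peel the +8: subtract 8 from each side ⇒ sub: (-((x - 6) + 5)) - 7 = -4.
Step 3. [(-((x - 6) + 5)) - 7 = -4] peel the -7: add 7 from each side. So sub: -((x - 6) + 5) = 3.
Step 4. [-((x - 6) + 5) = 3] leading − — multiply by −1 ⇒ neg: (x - 6) + 5 = -3.
Step 5. [(x - 6) + 5 = -3] subtract 5: x sits inside (… + 5). So sub: x - 6 = -8.
Step 6. [x - 6 = -8] peel the -6: add 6 from each side ⇒ sub: x = -2.

Answer: x ∈ {-2}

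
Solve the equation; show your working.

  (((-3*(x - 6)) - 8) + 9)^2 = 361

Step 1. [(((-3*(x - 6)) - 8) + 9)^2 = 361] √ both sides: 361 ≥ 0 gives two branches, so sqrt: ((-3*(x - 6)) - 8) + 9 = 19 or -19.
Step 2. [((-3*(x - 6)) - 8) + 9 = 19 or -19] peel the +9: subtract 9 from each side. So sub: (-3*(x - 6)) - 8 = 10 or -28.
Step 3. [(-3*(x - 6)) - 8 = 10 or -28] -8 is outermost — add 8 both sides. So sub: -3*(x - 6) = 18 or -20.
Step 4. [-3*(x - 6) = 18 or -20] LHS = -3·(…); ÷-3 both sides, so div: x - 6 = -6 or 20/3.
Step 5. [x - 6 = -6 or 20/3] 6 comes off first (add 6), so sub: x = 0 or 38/3.

Answer: x ∈ {0, 38/3}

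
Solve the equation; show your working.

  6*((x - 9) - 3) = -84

Step 1. [6*((x - 9) - 3) = -84] leading coefficient 6: divide by 6 ⇒ div: (x - 9) - 3 = -14.
Step 2. [(x - 9) - 3 = -14] 3 comes off first (add 3), so sub: x - 9 = -11.
Step 3. [x - 9 = -11] add 9: x sits inside (… - 9). So sub: x = -2.

Answer: x ∈ {-2}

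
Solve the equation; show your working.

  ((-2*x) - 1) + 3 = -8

Step 1. [((-2*x) - 1) + 3 = -8] +3 is outermost — subtract 3 both sides, so sub: (-2*x) - 1 = -11.
Step 2. [(-2*x) - 1 = -11] 1 comes off first (add 1). So sub: -2*x = -10.
Step 3. [-2*x = -10] -2 out front; divide by -2 ⇒ div: x = 5.

Answer: x ∈ {5}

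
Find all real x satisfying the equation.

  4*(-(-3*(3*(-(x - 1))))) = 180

Step 1. [4*(-(-3*(3*(-(x - 1))))) = 180] LHS = 4·(…); ÷4 both sides. So div: -(-3*(3*(-(x - 1)))) = 45.
Step 2. [-(-3*(3*(-(x - 1)))) = 45] flip signs both sides ⇒ neg: -3*(3*(-(x - 1))) = -45.
Step 3. [-3*(3*(-(x - 1))) = -45] -3·(inner) — divide through by -3, so div: 3*(-(x - 1)) = 15.
Step 4. [3*(-(x - 1)) = 15] divide by the outer 3. So div: -(x - 1) = 5.
Step 5. [-(x - 1) = 5] LHS negated; negate both sides. So neg: x - 1 = -5.
Step 6. [x - 1 = -5] 1 comes off first (add 1), so sub: x = -4.

Answer: x ∈ {-4}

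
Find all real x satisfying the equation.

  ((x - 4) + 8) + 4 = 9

Step 1. [((x - 4) + 8) + 4 = 9] 4 comes off first (subtract 4) ⇒ sub: (x - 4) + 8 = 5.
Step 2. [(x - 4) + 8 = 5] peel the +8: subtract 8 from each side ⇒ sub: x - 4 = -3.
Step 3. [x - 4 = -3] add 4: x sits inside (… - 4), so sub: x = 1.

Answer: x ∈ {1}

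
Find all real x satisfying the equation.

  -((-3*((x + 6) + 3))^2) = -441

Step 1. [-((-3*((x + 6) + 3))^2) = -441] leading − — multiply by −1. So neg: (-3*((x + 6) + 3))^2 = 441.
Step 2. [(-3*((x + 6) + 3))^2 = 441] LHS squared, RHS 441 ≥ 0: apply √ (±). So sqrt: -3*((x + 6) + 3) = 21 or -21.
Step 3. [-3*((x + 6) + 3) = 21 or -21] divide by the outer -3. So div: (x + 6) + 3 = -7 or 7.
Step 4. [(x + 6) + 3 = -7 or 7] subtract 3: x sits inside (… + 3). So sub: x + 6 = -10 or 4.
Step 5. [x + 6 = -10 or 4] the outer +6 inverts by subtracting 6, so sub: x = -16 or -2.

Answer: x ∈ {-16, -2}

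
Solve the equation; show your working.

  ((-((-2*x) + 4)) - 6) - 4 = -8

Step 1. [((-((-2*x) + 4)) - 6) - 4 = -8] 4 comes off first (add 4). So sub: (-((-2*x) + 4)) - 6 = -4.
Step 2. [(-((-2*x) + 4)) - 6 = -4] peel the -6: add 6 from each side. So sub: -((-2*x) + 4) = 2.
Step 3. [-((-2*x) + 4) = 2] leading − — multiply by −1. So neg: (-2*x) + 4 = -2.
Step 4. [(-2*x) + 4 = -2] the outer +4 inverts by subtracting 4. So sub: -2*x = -6.
Step 5. [-2*x = -6] -2 out front; divide by -2. So div: x = 3.

Answer: x ∈ {3}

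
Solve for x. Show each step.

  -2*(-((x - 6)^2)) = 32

Step 1. [-2*(-((x - 6)^2)) = 32] -2 out front; divide by -2, so div: -((x - 6)^2) = -16.
Step 2. [-((x - 6)^2) = -16] LHS negated; negate both sides. So neg: (x - 6)^2 = 16.
Step 3. [(x - 6)^2 = 16] LHS squared, RHS 16 ≥ 0: apply √ (±). So sqrt: x - 6 = 4 or -4.
Step 4. [x - 6 = 4 or -4] the outer -6 inverts by adding 6. So sub: x = 10 or 2.

Answer: x ∈ {2, 10}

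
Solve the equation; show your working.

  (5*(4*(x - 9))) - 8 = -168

Step 1. [(5*(4*(x - 9))) - 8 = -168] -8 is outermost — add 8 both sides. So sub: 5*(4*(x - 9)) = -160.
Step 2. [5*(4*(x - 9)) = -160] divide by the outer 5 ⇒ div: 4*(x - 9) = -32.
Step 3. [4*(x - 9) = -32] 4 out front; divide by 4, so div: x - 9 = -8.
Step 4. [x - 9 = -8] the outer -9 inverts by adding 9 ⇒ sub: x = 1.

Answer: x ∈ {1}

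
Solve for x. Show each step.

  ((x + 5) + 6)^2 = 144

Step 1. [((x + 5) + 6)^2 = 144] √ both sides: 144 ≥ 0 gives two branches. So sqrt: (x + 5) + 6 = 12 or -12.
Step 2. [(x + 5) + 6 = 12 or -12] peel the +6: subtract 6 from each side, so sub: x + 5 = 6 or -18.
Step 3. [x + 5 = 6 or -18] the outer +5 inverts by subtracting 5, so sub: x = 1 or -23.

Answer: x ∈ {-23, 1}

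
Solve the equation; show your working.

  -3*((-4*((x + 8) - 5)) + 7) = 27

Step 1. [-3*((-4*((x + 8) - 5)) + 7) = 27] -3 out front; divide by -3 ⇒ div: (-4*((x + 8) - 5)) + 7 = -9.
Step 2. [(-4*((x + 8) - 5)) + 7 = -9] subtract 7: x sits inside (… + 7) ⇒ sub: -4*((x + 8) - 5) = -16.
Step 3. [-4*((x + 8) - 5) = -16] -4 out front; divide by -4. So div: (x + 8) - 5 = 4.
Step 4. [(x + 8) - 5 = 4] the outer -5 inverts by adding 5 ⇒ sub: x + 8 = 9.
Step 5. [x + 8 = 9] peel the +8: subtract 8 from each side, so sub: x = 1.

Answer: x ∈ {1}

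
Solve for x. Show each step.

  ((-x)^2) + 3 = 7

Step 1. [((-x)^2) + 3 = 7] +3 is outermost — subtract 3 both sides ⇒ sub: (-x)^2 = 4.
Step 2. [(-x)^2 = 4] √ both sides: 4 ≥ 0 gives two branches. So sqrt: -x = 2 or -2.
Step 3. [-x = 2 or -2] LHS negated; negate both sides. So neg: x = -2 or 2.

Answer: x ∈ {-2, 2}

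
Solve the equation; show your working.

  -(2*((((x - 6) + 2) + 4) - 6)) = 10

Step 1. [-(2*((((x - 6) + 2) + 4) - 6)) = 10] LHS negated; negate both sides ⇒ neg: 2*((((x - 6) + 2) + 4) - 6) = -10.
Step 2. [2*((((x - 6) + 2) + 4) - 6) = -10] divide by the outer 2 ⇒ div: (((x - 6) + 2) + 4) - 6 = -5.
Step 3. [(((x - 6) + 2) + 4) - 6 = -5] the outer -6 inverts by adding 6, so sub: ((x - 6) + 2) + 4 = 1.
Step 4. [((x - 6) + 2) + 4 = 1] subtract 4: x sits inside (… + 4). So sub: (x - 6) + 2 = -3.
Step 5. [(x - 6) + 2 = -3] 2 comes off first (subtract 2) ⇒ sub: x - 6 = -5.
Step 6. [x - 6 = -5] peel the -6: add 6 from each side. So sub: x = 1.

Answer: x ∈ {1}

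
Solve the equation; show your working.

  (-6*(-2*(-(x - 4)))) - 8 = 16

Step 1. [(-6*(-2*(-(x - 4)))) - 8 = 16] -8 is outermost — add 8 both sides, so sub: -6*(-2*(-(x - 4))) = 24.
Step 2. [-6*(-2*(-(x - 4))) = 24] LHS = -6·(…); ÷-6 both sides ⇒ div: -2*(-(x - 4)) = -4.
Step 3. [-2*(-(x - 4)) = -4] divide by the outer -2, so div: -(x - 4) = 2.
Step 4. [-(x - 4) = 2] LHS negated; negate both sides. So neg: x - 4 = -2.
Step 5. [x - 4 = -2] peel the -4: add 4 from each side ⇒ sub: x = 2.

Answer: x ∈ {2}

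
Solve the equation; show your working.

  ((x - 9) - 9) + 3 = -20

Step 1. [((x - 9) - 9) + 3 = -20] the outer +3 inverts by subtracting 3. So sub: (x - 9) - 9 = -23.
Step 2. [(x - 9) - 9 = -23] add 9: x sits inside (… - 9) ⇒ sub: x - 9 = -14.
Step 3. [x - 9 = -14] the outer -9 inverts by adding 9, so sub: x = -5.

Answer: x ∈ {-5}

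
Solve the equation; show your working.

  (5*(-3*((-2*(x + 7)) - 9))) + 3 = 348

Step 1. [(5*(-3*((-2*(x + 7)) - 9))) + 3 = 348] +3 is outermost — subtract 3 both sides ⇒ sub: 5*(-3*((-2*(x + 7)) - 9)) = 345.
Step 2. [5*(-3*((-2*(x + 7)) - 9)) = 345] 5·(inner) — divide through by 5. So div: -3*((-2*(x + 7)) - 9) = 69.
Step 3. [-3*((-2*(x + 7)) - 9) = 69] leading coefficient -3: divide by -3 ⇒ div: (-2*(x + 7)) - 9 = -23.
Step 4. [(-2*(x + 7)) - 9 = -23] peel the -9: add 9 from each side ⇒ sub: -2*(x + 7) = -14.
Step 5. [-2*(x + 7) = -14] LHS = -2·(…); ÷-2 both sides ⇒ div: x + 7 = 7.
Step 6. [x + 7 = 7] the outer +7 inverts by subtracting 7. So sub: x = 0.

Answer: x ∈ {0}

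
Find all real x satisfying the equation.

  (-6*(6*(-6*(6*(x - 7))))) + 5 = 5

Step 1. [(-6*(6*(-6*(6*(x - 7))))) + 5 = 5] the outer +5 inverts by subtracting 5 ⇒ sub: -6*(6*(-6*(6*(x - 7)))) = 0.
Step 2. [-6*(6*(-6*(6*(x - 7)))) = 0] LHS = -6·(…); ÷-6 both sides ⇒ div: 6*(-6*(6*(x - 7))) = 0.
Step 3. [6*(-6*(6*(x - 7))) = 0] 6 out front; divide by 6, so div: -6*(6*(x - 7)) = 0.
Step 4. [-6*(6*(x - 7)) = 0] divide by the outer -6. So div: 6*(x - 7) = 0.
Step 5. [6*(x - 7) = 0] LHS = 6·(…); ÷6 both sides. So div: x - 7 = 0.
Step 6. [x - 7 = 0] -7 is outermost — add 7 both sides ⇒ sub: x = 7.

Answer: x ∈ {7}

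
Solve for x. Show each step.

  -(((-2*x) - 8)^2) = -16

Step 1. [-(((-2*x) - 8)^2) = -16] LHS negated; negate both sides. So neg: ((-2*x) - 8)^2 = 16.
Step 2. [((-2*x) - 8)^2 = 16] √ both sides: 16 ≥ 0 gives two branches. So sqrt: (-2*x) - 8 = 4 or -4.
Step 3. [(-2*x) - 8 = 4 or -4] peel the -8: add 8 from each side. So sub: -2*x = 12 or 4.
Step 4. [-2*x = 12 or 4] -2 out front; divide by -2, so div: x = -6 or -2.

Answer: x ∈ {-6, -2}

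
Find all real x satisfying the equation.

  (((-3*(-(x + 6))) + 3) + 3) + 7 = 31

Step 1. [(((-3*(-(x + 6))) + 3) + 3) + 7 = 31] peel the +7: subtract 7 from each side. So sub: ((-3*(-(x + 6))) + 3) + 3 = 24.
Step 2. [((-3*(-(x + 6))) + 3) + 3 = 24] peel the +3: subtract 3 from each side ⇒ sub: (-3*(-(x + 6))) + 3 = 21.
Step 3. [(-3*(-(x + 6))) + 3 = 21] common factor -3 (LHS and 21) — divide through, so factor: (-(x + 6)) - 1 = -7.
Step 4. [(-(x + 6)) - 1 = -7] -1 is outermost — add 1 both sides. So sub: -(x + 6) = -6.
Step 5. [-(x + 6) = -6] leading − — multiply by −1, so neg: x + 6 = 6.
Step 6. [x + 6 = 6] subtract 6: x sits inside (… + 6), so sub: x = 0.

Answer: x ∈ {0}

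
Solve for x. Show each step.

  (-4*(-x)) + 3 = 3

Step 1. [(-4*(-x)) + 3 = 3] the outer +3 inverts by subtracting 3. So sub: -4*(-x) = 0.
Step 2. [-4*(-x) = 0] -4·(inner) — divide through by -4 ⇒ div: -x = 0.
Step 3. [-x = 0] leading − — multiply by −1 ⇒ neg: x = 0.

Answer: x ∈ {0}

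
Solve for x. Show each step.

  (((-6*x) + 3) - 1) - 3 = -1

Step 1. [(((-6*x) + 3) - 1) - 3 = -1] peel the -3: add 3 from each side ⇒ sub: ((-6*x) + 3) - 1 = 2.
Step 2. [((-6*x) + 3) - 1 = 2] peel the -1: add 1 from each side ⇒ sub: (-6*x) + 3 = 3.
Step 3. [(-6*x) + 3 = 3] peel the +3: subtract 3 from each side ⇒ sub: -6*x = 0.
Step 4. [-6*x = 0] divide by the outer -6. So div: x = 0.

Answer: x ∈ {0}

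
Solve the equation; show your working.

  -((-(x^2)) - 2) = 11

Step 1. [-((-(x^2)) - 2) = 11] leading − — multiply by −1. So neg: (-(x^2)) - 2 = -11.
Step 2. [(-(x^2)) - 2 = -11] -2 is outermost — add 2 both sides, so sub: -(x^2) = -9.
Step 3. [-(x^2) = -9] flip signs both sides ⇒ neg: x^2 = 9.
Step 4. [x^2 = 9] LHS squared, RHS 9 ≥ 0: apply √ (±). So sqrt: x = 3 or -3.

Answer: x ∈ {-3, 3}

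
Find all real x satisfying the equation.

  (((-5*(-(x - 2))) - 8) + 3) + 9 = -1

Step 1. [(((-5*(-(x - 2))) - 8) + 3) + 9 = -1] 9 comes off first (subtract 9), so sub: ((-5*(-(x - 2))) - 8) + 3 = -10.
Step 2. [((-5*(-(x - 2))) - 8) + 3 = -10] +3 is outermost — subtract 3 both sides ⇒ sub: (-5*(-(x - 2))) - 8 = -13.
Step 3. [(-5*(-(x - 2))) - 8 = -13] the outer -8 inverts by adding 8. So sub: -5*(-(x - 2)) = -5.
Step 4. [-5*(-(x - 2)) = -5] leading coefficient -5: divide by -5, so div: -(x - 2) = 1.
Step 5. [-(x - 2) = 1] LHS negated; negate both sides, so neg: x - 2 = -1.
Step 6. [x - 2 = -1] the outer -2 inverts by adding 2. So sub: x = 1.

Answer: x ∈ {1}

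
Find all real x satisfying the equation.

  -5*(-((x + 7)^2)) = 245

Step 1. [-5*(-((x + 7)^2)) = 245] divide by the outer -5 ⇒ div: -((x + 7)^2) = -49.
Step 2. [-((x + 7)^2) = -49] leading − — multiply by −1, so neg: (x + 7)^2 = 49.
Step 3. [(x + 7)^2 = 49] 49 ≥ 0, LHS is (·)² — take ±√. So sqrt: x + 7 = 7 or -7.
Step 4. [x + 7 = 7 or -7] +7 is outermost — subtract 7 both sides, so sub: x = 0 or -14.

Answer: x ∈ {-14, 0}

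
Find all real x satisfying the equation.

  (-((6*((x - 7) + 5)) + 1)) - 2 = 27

Step 1. [(-((6*((x - 7) + 5)) + 1)) - 2 = 27] peel the -2: add 2 from each side ⇒ sub: -((6*((x - 7) + 5)) + 1) = 29.
Step 2. [-((6*((x - 7) + 5)) + 1) = 29] LHS negated; negate both sides, so neg: (6*((x - 7) + 5)) + 1 = -29.
Step 3. [(6*((x - 7) + 5)) + 1 = -29] 1 comes off first (subtract 1), so sub: 6*((x - 7) + 5) = -30.
Step 4. [6*((x - 7) + 5) = -30] 6 out front; divide by 6. So div: (x - 7) + 5 = -5.
Step 5. [(x - 7) + 5 = -5] the outer +5 inverts by subtracting 5 ⇒ sub: x - 7 = -10.
Step 6. [x - 7 = -10] peel the -7: add 7 from each side ⇒ sub: x = -3.

Answer: x ∈ {-3}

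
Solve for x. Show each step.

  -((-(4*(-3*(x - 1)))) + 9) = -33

Step 1. [-((-(4*(-3*(x - 1)))) + 9) = -33] LHS negated; negate both sides. So neg: (-(4*(-3*(x - 1)))) + 9 = 33.
Step 2. [(-(4*(-3*(x - 1)))) + 9 = 33] +9 is outermost — subtract 9 both sides ⇒ sub: -(4*(-3*(x - 1))) = 24.
Step 3. [-(4*(-3*(x - 1))) = 24] flip signs both sides ⇒ neg: 4*(-3*(x - 1)) = -24.
Step 4. [4*(-3*(x - 1)) = -24] 4·(inner) — divide through by 4, so div: -3*(x - 1) = -6.
Step 5. [-3*(x - 1) = -6] leading coefficient -3: divide by -3 ⇒ div: x - 1 = 2.
Step 6. [x - 1 = 2] peel the -1: add 1 from each side. So sub: x = 3.

Answer: x ∈ {3}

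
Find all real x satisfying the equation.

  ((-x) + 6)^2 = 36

Step 1. [((-x) + 6)^2 = 36] √ both sides: 36 ≥ 0 gives two branches. So sqrt: (-x) + 6 = 6 or -6.
Step 2. [(-x) + 6 = 6 or -6] subtract 6: x sits inside (… + 6) ⇒ sub: -x = 0 or -12.
Step 3. [-x = 0 or -12] leading − — multiply by −1, so neg: x = 0 or 12.

Answer: x ∈ {0, 12}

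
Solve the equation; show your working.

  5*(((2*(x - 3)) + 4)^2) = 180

Step 1. [5*(((2*(x - 3)) + 4)^2) = 180] 5 out front; divide by 5, so div: ((2*(x - 3)) + 4)^2 = 36.
Step 2. [((2*(x - 3)) + 4)^2 = 36] 36 ≥ 0, LHS is (·)² — take ±√. So sqrt: (2*(x - 3)) + 4 = 6 or -6.
Step 3. [(2*(x - 3)) + 4 = 6 or -6] the outer +4 inverts by subtracting 4, so sub: 2*(x - 3) = 2 or -10.
Step 4. [2*(x - 3) = 2 or -10] 2 out front; divide by 2. So div: x - 3 = 1 or -5.
Step 5. [x - 3 = 1 or -5] add 3: x sits inside (… - 3) ⇒ sub: x = 4 or -2.

Answer: x ∈ {-2, 4}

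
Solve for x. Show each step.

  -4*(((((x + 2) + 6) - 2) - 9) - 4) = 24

Step 1. [-4*(((((x + 2) + 6) - 2) - 9) - 4) = 24] leading coefficient -4: divide by -4 ⇒ div: ((((x + 2) + 6) - 2) - 9) - 4 = -6.
Step 2. [((((x + 2) + 6) - 2) - 9) - 4 = -6] -4 is outermost — add 4 both sides ⇒ sub: (((x + 2) + 6) - 2) - 9 = -2.
Step 3. [(((x + 2) + 6) - 2) - 9 = -2] -9 is outermost — add 9 both sides. So sub: ((x + 2) + 6) - 2 = 7.
Step 4. [((x + 2) + 6) - 2 = 7] -2 is outermost — add 2 both sides, so sub: (x + 2) + 6 = 9.
Step 5. [(x + 2) + 6 = 9] 6 comes off first (subtract 6). So sub: x + 2 = 3.
Step 6. [x + 2 = 3] the outer +2 inverts by subtracting 2 ⇒ sub: x = 1.

Answer: x ∈ {1}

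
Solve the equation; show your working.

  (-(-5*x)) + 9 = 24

Step 1. [(-(-5*x)) + 9 = 24] peel the +9: subtract 9 from each side, so sub: -(-5*x) = 15.
Step 2. [-(-5*x) = 15] LHS negated; negate both sides, so neg: -5*x = -15.
Step 3. [-5*x = -15] LHS = -5·(…); ÷-5 both sides ⇒ div: x = 3.

Answer: x ∈ {3}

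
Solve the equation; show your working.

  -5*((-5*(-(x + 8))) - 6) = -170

Step 1. [-5*((-5*(-(x + 8))) - 6) = -170] -5 out front; divide by -5 ⇒ div: (-5*(-(x + 8))) - 6 = 34.
Step 2. [(-5*(-(x + 8))) - 6 = 34] the outer -6 inverts by adding 6. So sub: -5*(-(x + 8)) = 40.
Step 3. [-5*(-(x + 8)) = 40] -5 out front; divide by -5 ⇒ div: -(x + 8) = -8.
Step 4. [-(x + 8) = -8] flip signs both sides ⇒ neg: x + 8 = 8.
Step 5. [x + 8 = 8] the outer +8 inverts by subtracting 8, so sub: x = 0.

Answer: x ∈ {0}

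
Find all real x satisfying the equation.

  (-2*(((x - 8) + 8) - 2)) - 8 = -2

Step 1. [(-2*(((x - 8) + 8) - 2)) - 8 = -2] common factor -2 (LHS and -2) — divide through, so factor: (((x - 8) + 8) - 2) + 4 = 1.
Step 2. [(((x - 8) + 8) - 2) + 4 = 1] peel the +4: subtract 4 from each side. So sub: ((x - 8) + 8) - 2 = -3.
Step 3. [((x - 8) + 8) - 2 = -3] -2 is outermost — add 2 both sides ⇒ sub: (x - 8) + 8 = -1.
Step 4. [(x - 8) + 8 = -1] subtract 8: x sits inside (… + 8), so sub: x - 8 = -9.
Step 5. [x - 8 = -9] 8 comes off first (add 8). So sub: x = -1.

Answer: x ∈ {-1}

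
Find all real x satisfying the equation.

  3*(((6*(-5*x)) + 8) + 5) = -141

Step 1. [3*(((6*(-5*x)) + 8) + 5) = -141] leading coefficient 3: divide by 3 ⇒ div: ((6*(-5*x)) + 8) + 5 = -47.
Step 2. [((6*(-5*x)) + 8) + 5 = -47] the outer +5 inverts by subtracting 5, so sub: (6*(-5*x)) + 8 = -52.
Step 3. [(6*(-5*x)) + 8 = -52] 8 comes off first (subtract 8). So sub: 6*(-5*x) = -60.
Step 4. [6*(-5*x) = -60] 6 out front; divide by 6, so div: -5*x = -10.
Step 5. [-5*x = -10] -5 out front; divide by -5. So div: x = 2.

Answer: x ∈ {2}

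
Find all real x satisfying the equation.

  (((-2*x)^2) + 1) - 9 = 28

Step 1. [(((-2*x)^2) + 1) - 9 = 28] peel the -9: add 9 from each side, so sub: ((-2*x)^2) + 1 = 37.
Step 2. [((-2*x)^2) + 1 = 37] +1 is outermost — subtract 1 both sides ⇒ sub: (-2*x)^2 = 36.
Step 3. [(-2*x)^2 = 36] √ both sides: 36 ≥ 0 gives two branches, so sqrt: -2*x = 6 or -6.
Step 4. [-2*x = 6 or -6] leading coefficient -2: divide by -2 ⇒ div: x = -3 or 3.

Answer: x ∈ {-3, 3}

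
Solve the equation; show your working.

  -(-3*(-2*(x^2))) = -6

Step 1. [-(-3*(-2*(x^2))) = -6] flip signs both sides ⇒ neg: -3*(-2*(x^2)) = 6.
Step 2. [-3*(-2*(x^2)) = 6] -3 out front; divide by -3 ⇒ div: -2*(x^2) = -2.
Step 3. [-2*(x^2) = -2] -2 out front; divide by -2. So div: x^2 = 1.
Step 4. [x^2 = 1] √ both sides: 1 ≥ 0 gives two branches. So sqrt: x = 1 or -1.

Answer: x ∈ {-1, 1}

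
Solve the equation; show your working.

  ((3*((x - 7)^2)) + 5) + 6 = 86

Step 1. [((3*((x - 7)^2)) + 5) + 6 = 86] peel the +6: subtract 6 from each side. So sub: (3*((x - 7)^2)) + 5 = 80.
Step 2. [(3*((x - 7)^2)) + 5 = 80] the outer +5 inverts by subtracting 5. So sub: 3*((x - 7)^2) = 75.
Step 3. [3*((x - 7)^2) = 75] 3·(inner) — divide through by 3. So div: (x - 7)^2 = 25.
Step 4. [(x - 7)^2 = 25] LHS squared, RHS 25 ≥ 0: apply √ (±). So sqrt: x - 7 = 5 or -5.
Step 5. [x - 7 = 5 or -5] add 7: x sits inside (… - 7) ⇒ sub: x = 12 or 2.

Answer: x ∈ {2, 12}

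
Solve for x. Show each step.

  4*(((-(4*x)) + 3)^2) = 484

Step 1. [4*(((-(4*x)) + 3)^2) = 484] 4·(inner) — divide through by 4 ⇒ div: ((-(4*x)) + 3)^2 = 121.
Step 2. [((-(4*x)) + 3)^2 = 121] LHS squared, RHS 121 ≥ 0: apply √ (±) ⇒ sqrt: (-(4*x)) + 3 = 11 or -11.
Step 3. [(-(4*x)) + 3 = 11 or -11] subtract 3: x sits inside (… + 3) ⇒ sub: -(4*x) = 8 or -14.
Step 4. [-(4*x) = 8 or -14] flip signs both sides, so neg: 4*x = -8 or 14.
Step 5. [4*x = -8 or 14] leading coefficient 4: divide by 4. So div: x = -2 or 7/2.

Answer: x ∈ {-2, 7/2}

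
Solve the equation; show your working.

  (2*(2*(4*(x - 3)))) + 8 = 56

Step 1. [(2*(2*(4*(x - 3)))) + 8 = 56] common factor 2 (LHS and 56) — divide through, so factor: (2*(4*(x - 3))) + 4 = 28.
Step 2. [(2*(4*(x - 3))) + 4 = 28] +4 is outermost — subtract 4 both sides, so sub: 2*(4*(x - 3)) = 24.
Step 3. [2*(4*(x - 3)) = 24] LHS = 2·(…); ÷2 both sides, so div: 4*(x - 3) = 12.
Step 4. [4*(x - 3) = 12] LHS = 4·(…); ÷4 both sides. So div: x - 3 = 3.
Step 5. [x - 3 = 3] add 3: x sits inside (… - 3), so sub: x = 6.

Answer: x ∈ {6}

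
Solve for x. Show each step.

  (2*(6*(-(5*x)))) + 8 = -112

Step 1. [(2*(6*(-(5*x)))) + 8 = -112] 2 divides every term; factor it out ⇒ factor: (6*(-(5*x))) + 4 = -56.
Step 2. [(6*(-(5*x))) + 4 = -56] peel the +4: subtract 4 from each side, so sub: 6*(-(5*x)) = -60.
Step 3. [6*(-(5*x)) = -60] divide by the outer 6 ⇒ div: -(5*x) = -10.
Step 4. [-(5*x) = -10] flip signs both sides. So neg: 5*x = 10.
Step 5. [5*x = 10] 5·(inner) — divide through by 5. So div: x = 2.

Answer: x ∈ {2}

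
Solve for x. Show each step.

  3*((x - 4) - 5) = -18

Step 1. [3*((x - 4) - 5) = -18] 3 out front; divide by 3 ⇒ div: (x - 4) - 5 = -6.
Step 2. [(x - 4) - 5 = -6] the outer -5 inverts by adding 5 ⇒ sub: x - 4 = -1.
Step 3. [x - 4 = -1] peel the -4: add 4 from each side, so sub: x = 3.

Answer: x ∈ {3}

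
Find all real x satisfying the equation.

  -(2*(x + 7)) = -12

Step 1. [-(2*(x + 7)) = -12] leading − — multiply by −1 ⇒ neg: 2*(x + 7) = 12.
Step 2. [2*(x + 7) = 12] leading coefficient 2: divide by 2. So div: x + 7 = 6.
Step 3. [x + 7 = 6] peel the +7: subtract 7 from each side ⇒ sub: x = -1.

Answer: x ∈ {-1}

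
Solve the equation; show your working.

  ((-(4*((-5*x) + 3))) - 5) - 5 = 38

Step 1. [((-(4*((-5*x) + 3))) - 5) - 5 = 38] add 5: x sits inside (… - 5) ⇒ sub: (-(4*((-5*x) + 3))) - 5 = 43.
Step 2. [(-(4*((-5*x) + 3))) - 5 = 43] the outer -5 inverts by adding 5 ⇒ sub: -(4*((-5*x) + 3)) = 48.
Step 3. [-(4*((-5*x) + 3)) = 48] LHS negated; negate both sides, so neg: 4*((-5*x) + 3) = -48.
Step 4. [4*((-5*x) + 3) = -48] LHS = 4·(…); ÷4 both sides, so div: (-5*x) + 3 = -12.
Step 5. [(-5*x) + 3 = -12] peel the +3: subtract 3 from each side. So sub: -5*x = -15.
Step 6. [-5*x = -15] LHS = -5·(…); ÷-5 both sides. So div: x = 3.

Answer: x ∈ {3}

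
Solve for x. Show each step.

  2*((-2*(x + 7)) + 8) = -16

Step 1. [2*((-2*(x + 7)) + 8) = -16] leading coefficient 2: divide by 2, so div: (-2*(x + 7)) + 8 = -8.
Step 2. [(-2*(x + 7)) + 8 = -8] +8 is outermost — subtract 8 both sides. So sub: -2*(x + 7) = -16.
Step 3. [-2*(x + 7) = -16] LHS = -2·(…); ÷-2 both sides, so div: x + 7 = 8.
Step 4. [x + 7 = 8] +7 is outermost — subtract 7 both sides ⇒ sub: x = 1.

Answer: x ∈ {1}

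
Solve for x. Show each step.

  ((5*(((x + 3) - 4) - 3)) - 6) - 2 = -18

Step 1. [((5*(((x + 3) - 4) - 3)) - 6) - 2 = -18] peel the -2: add 2 from each side ⇒ sub: (5*(((x + 3) - 4) - 3)) - 6 = -16.
Step 2. [(5*(((x + 3) - 4) - 3)) - 6 = -16] add 6: x sits inside (… - 6) ⇒ sub: 5*(((x + 3) - 4) - 3) = -10.
Step 3. [5*(((x + 3) - 4) - 3) = -10] 5·(inner) — divide through by 5, so div: ((x + 3) - 4) - 3 = -2.
Step 4. [((x + 3) - 4) - 3 = -2] the outer -3 inverts by adding 3. So sub: (x + 3) - 4 = 1.
Step 5. [(x + 3) - 4 = 1] add 4: x sits inside (… - 4), so sub: x + 3 = 5.
Step 6. [x + 3 = 5] +3 is outermost — subtract 3 both sides, so sub: x = 2.

Answer: x ∈ {2}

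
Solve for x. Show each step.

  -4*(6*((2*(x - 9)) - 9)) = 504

Step 1. [-4*(6*((2*(x - 9)) - 9)) = 504] divide by the outer -4 ⇒ div: 6*((2*(x - 9)) - 9) = -126.
Step 2. [6*((2*(x - 9)) - 9) = -126] divide by the outer 6. So div: (2*(x - 9)) - 9 = -21.
Step 3. [(2*(x - 9)) - 9 = -21] the outer -9 inverts by adding 9, so sub: 2*(x - 9) = -12.
Step 4. [2*(x - 9) = -12] divide by the outer 2. So div: x - 9 = -6.
Step 5. [x - 9 = -6] add 9: x sits inside (… - 9). So sub: x = 3.

Answer: x ∈ {3}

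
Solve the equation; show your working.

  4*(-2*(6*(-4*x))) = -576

Step 1. [4*(-2*(6*(-4*x))) = -576] divide by the outer 4, so div: -2*(6*(-4*x)) = -144.
Step 2. [-2*(6*(-4*x)) = -144] divide by the outer -2, so div: 6*(-4*x) = 72.
Step 3. [6*(-4*x) = 72] LHS = 6·(…); ÷6 both sides. So div: -4*x = 12.
Step 4. [-4*x = 12] -4 out front; divide by -4 ⇒ div: x = -3.

Answer: x ∈ {-3}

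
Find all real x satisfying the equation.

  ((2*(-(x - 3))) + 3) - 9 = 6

Step 1. [((2*(-(x - 3))) + 3) - 9 = 6] the outer -9 inverts by adding 9 ⇒ sub: (2*(-(x - 3))) + 3 = 15.
Step 2. [(2*(-(x - 3))) + 3 = 15] 3 comes off first (subtract 3), so sub: 2*(-(x - 3)) = 12.
Step 3. [2*(-(x - 3)) = 12] divide by the outer 2 ⇒ div: -(x - 3) = 6.
Step 4. [-(x - 3) = 6] flip signs both sides ⇒ neg: x - 3 = -6.
Step 5. [x - 3 = -6] peel the -3: add 3 from each side, so sub: x = -3.

Answer: x ∈ {-3}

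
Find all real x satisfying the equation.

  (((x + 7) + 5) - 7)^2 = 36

Step 1. [(((x + 7) + 5) - 7)^2 = 36] LHS squared, RHS 36 ≥ 0: apply √ (±) ⇒ sqrt: ((x + 7) + 5) - 7 = 6 or -6.
Step 2. [((x + 7) + 5) - 7 = 6 or -6] 7 comes off first (add 7). So sub: (x + 7) + 5 = 13 or 1.
Step 3. [(x + 7) + 5 = 13 or 1] 5 comes off first (subtract 5) ⇒ sub: x + 7 = 8 or -4.
Step 4. [x + 7 = 8 or -4] the outer +7 inverts by subtracting 7 ⇒ sub: x = 1 or -11.

Answer: x ∈ {-11, 1}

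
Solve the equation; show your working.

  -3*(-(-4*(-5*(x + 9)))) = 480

Step 1. [-3*(-(-4*(-5*(x + 9)))) = 480] LHS = -3·(…); ÷-3 both sides ⇒ div: -(-4*(-5*(x + 9))) = -160.
Step 2. [-(-4*(-5*(x + 9))) = -160] leading − — multiply by −1 ⇒ neg: -4*(-5*(x + 9)) = 160.
Step 3. [-4*(-5*(x + 9)) = 160] leading coefficient -4: divide by -4, so div: -5*(x + 9) = -40.
Step 4. [-5*(x + 9) = -40] leading coefficient -5: divide by -5 ⇒ div: x + 9 = 8.
Step 5. [x + 9 = 8] the outer +9 inverts by subtracting 9, so sub: x = -1.

Answer: x ∈ {-1}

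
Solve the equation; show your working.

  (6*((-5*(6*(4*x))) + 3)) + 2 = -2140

Step 1. [(6*((-5*(6*(4*x))) + 3)) + 2 = -2140] +2 is outermost — subtract 2 both sides ⇒ sub: 6*((-5*(6*(4*x))) + 3) = -2142.
Step 2. [6*((-5*(6*(4*x))) + 3) = -2142] divide by the outer 6 ⇒ div: (-5*(6*(4*x))) + 3 = -357.
Step 3. [(-5*(6*(4*x))) + 3 = -357] the outer +3 inverts by subtracting 3. So sub: -5*(6*(4*x)) = -360.
Step 4. [-5*(6*(4*x)) = -360] -5 out front; divide by -5, so div: 6*(4*x) = 72.
Step 5. [6*(4*x) = 72] divide by the outer 6 ⇒ div: 4*x = 12.
Step 6. [4*x = 12] 4 out front; divide by 4. So div: x = 3.

Answer: x ∈ {3}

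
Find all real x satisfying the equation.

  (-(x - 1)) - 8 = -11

Step 1. [(-(x - 1)) - 8 = -11] add 8: x sits inside (… - 8) ⇒ sub: -(x - 1) = -3.
Step 2. [-(x - 1) = -3] leading − — multiply by −1 ⇒ neg: x - 1 = 3.
Step 3. [x - 1 = 3] add 1: x sits inside (… - 1), so sub: x = 4.

Answer: x ∈ {4}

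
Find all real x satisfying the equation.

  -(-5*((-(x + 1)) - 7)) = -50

Step 1. [-(-5*((-(x + 1)) - 7)) = -50] flip signs both sides. So neg: -5*((-(x + 1)) - 7) = 50.
Step 2. [-5*((-(x + 1)) - 7) = 50] -5 out front; divide by -5. So div: (-(x + 1)) - 7 = -10.
Step 3. [(-(x + 1)) - 7 = -10] the outer -7 inverts by adding 7. So sub: -(x + 1) = -3.
Step 4. [-(x + 1) = -3] leading − — multiply by −1. So neg: x + 1 = 3.
Step 5. [x + 1 = 3] peel the +1: subtract 1 from each side ⇒ sub: x = 2.

Answer: x ∈ {2}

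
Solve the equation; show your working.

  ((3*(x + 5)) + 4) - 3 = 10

Step 1. [((3*(x + 5)) + 4) - 3 = 10] peel the -3: add 3 from each side ⇒ sub: (3*(x + 5)) + 4 = 13.
Step 2. [(3*(x + 5)) + 4 = 13] the outer +4 inverts by subtracting 4, so sub: 3*(x + 5) = 9.
Step 3. [3*(x + 5) = 9] 3·(inner) — divide through by 3. So div: x + 5 = 3.
Step 4. [x + 5 = 3] subtract 5: x sits inside (… + 5). So sub: x = -2.

Answer: x ∈ {-2}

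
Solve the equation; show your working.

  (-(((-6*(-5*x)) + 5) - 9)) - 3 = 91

Step 1. [(-(((-6*(-5*x)) + 5) - 9)) - 3 = 91] peel the -3: add 3 from each side ⇒ sub: -(((-6*(-5*x)) + 5) - 9) = 94.
Step 2. [-(((-6*(-5*x)) + 5) - 9) = 94] leading − — multiply by −1, so neg: ((-6*(-5*x)) + 5) - 9 = -94.
Step 3. [((-6*(-5*x)) + 5) - 9 = -94] -9 is outermost — add 9 both sides, so sub: (-6*(-5*x)) + 5 = -85.
Step 4. [(-6*(-5*x)) + 5 = -85] subtract 5: x sits inside (… + 5), so sub: -6*(-5*x) = -90.
Step 5. [-6*(-5*x) = -90] divide by the outer -6 ⇒ div: -5*x = 15.
Step 6. [-5*x = 15] leading coefficient -5: divide by -5. So div: x = -3.

Answer: x ∈ {-3}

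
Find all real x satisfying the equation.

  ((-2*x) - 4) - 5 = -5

Step 1. [((-2*x) - 4) - 5 = -5] the outer -5 inverts by adding 5, so sub: (-2*x) - 4 = 0.
Step 2. [(-2*x) - 4 = 0] add 4: x sits inside (… - 4). So sub: -2*x = 4.
Step 3. [-2*x = 4] -2·(inner) — divide through by -2, so div: x = -2.

Answer: x ∈ {-2}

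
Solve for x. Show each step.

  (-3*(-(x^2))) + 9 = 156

Step 1. [(-3*(-(x^2))) + 9 = 156] +9 is outermost — subtract 9 both sides, so sub: -3*(-(x^2)) = 147.
Step 2. [-3*(-(x^2)) = 147] -3 out front; divide by -3. So div: -(x^2) = -49.
Step 3. [-(x^2) = -49] leading − — multiply by −1 ⇒ neg: x^2 = 49.
Step 4. [x^2 = 49] LHS squared, RHS 49 ≥ 0: apply √ (±), so sqrt: x = 7 or -7.

Answer: x ∈ {-7, 7}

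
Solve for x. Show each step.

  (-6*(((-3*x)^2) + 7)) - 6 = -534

Step 1. [(-6*(((-3*x)^2) + 7)) - 6 = -534] -6 | LHS and -6 | -534: pull -6 out. So factor: (((-3*x)^2) + 7) + 1 = 89.
Step 2. [(((-3*x)^2) + 7) + 1 = 89] the outer +1 inverts by subtracting 1, so sub: ((-3*x)^2) + 7 = 88.
Step 3. [((-3*x)^2) + 7 = 88] subtract 7: x sits inside (… + 7) ⇒ sub: (-3*x)^2 = 81.
Step 4. [(-3*x)^2 = 81] 81 ≥ 0, LHS is (·)² — take ±√, so sqrt: -3*x = 9 or -9.
Step 5. [-3*x = 9 or -9] leading coefficient -3: divide by -3, so div: x = -3 or 3.

Answer: x ∈ {-3, 3}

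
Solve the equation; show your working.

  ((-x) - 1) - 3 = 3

Step 1. [((-x) - 1) - 3 = 3] peel the -3: add 3 from each side, so sub: (-x) - 1 = 6.
Step 2. [(-x) - 1 = 6] 1 comes off first (add 1). So sub: -x = 7.
Step 3. [-x = 7] leading − — multiply by −1, so neg: x = -7.

Answer: x ∈ {-7}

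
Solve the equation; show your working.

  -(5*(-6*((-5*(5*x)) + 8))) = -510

Step 1. [-(5*(-6*((-5*(5*x)) + 8))) = -510] flip signs both sides ⇒ neg: 5*(-6*((-5*(5*x)) + 8)) = 510.
Step 2. [5*(-6*((-5*(5*x)) + 8)) = 510] 5·(inner) — divide through by 5. So div: -6*((-5*(5*x)) + 8) = 102.
Step 3. [-6*((-5*(5*x)) + 8) = 102] -6·(inner) — divide through by -6 ⇒ div: (-5*(5*x)) + 8 = -17.
Step 4. [(-5*(5*x)) + 8 = -17] peel the +8: subtract 8 from each side, so sub: -5*(5*x) = -25.
Step 5. [-5*(5*x) = -25] -5 out front; divide by -5. So div: 5*x = 5.
Step 6. [5*x = 5] divide by the outer 5. So div: x = 1.

Answer: x ∈ {1}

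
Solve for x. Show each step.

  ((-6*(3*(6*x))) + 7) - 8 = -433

Step 1. [((-6*(3*(6*x))) + 7) - 8 = -433] 8 comes off first (add 8) ⇒ sub: (-6*(3*(6*x))) + 7 = -425.
Step 2. [(-6*(3*(6*x))) + 7 = -425] subtract 7: x sits inside (… + 7) ⇒ sub: -6*(3*(6*x)) = -432.
Step 3. [-6*(3*(6*x)) = -432] -6·(inner) — divide through by -6, so div: 3*(6*x) = 72.
Step 4. [3*(6*x) = 72] leading coefficient 3: divide by 3. So div: 6*x = 24.
Step 5. [6*x = 24] 6 out front; divide by 6. So div: x = 4.

Answer: x ∈ {4}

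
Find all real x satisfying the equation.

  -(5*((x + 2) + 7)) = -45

Step 1. [-(5*((x + 2) + 7)) = -45] LHS negated; negate both sides, so neg: 5*((x + 2) + 7) = 45.
Step 2. [5*((x + 2) + 7) = 45] LHS = 5·(…); ÷5 both sides, so div: (x + 2) + 7 = 9.
Step 3. [(x + 2) + 7 = 9] the outer +7 inverts by subtracting 7. So sub: x + 2 = 2.
Step 4. [x + 2 = 2] +2 is outermost — subtract 2 both sides ⇒ sub: x = 0.

Answer: x ∈ {0}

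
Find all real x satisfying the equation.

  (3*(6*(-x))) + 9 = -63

Step 1. [(3*(6*(-x))) + 9 = -63] peel the +9: subtract 9 from each side ⇒ sub: 3*(6*(-x)) = -72.
Step 2. [3*(6*(-x)) = -72] LHS = 3·(…); ÷3 both sides, so div: 6*(-x) = -24.
Step 3. [6*(-x) = -24] 6 out front; divide by 6 ⇒ div: -x = -4.
Step 4. [-x = -4] flip signs both sides, so neg: x = 4.

Answer: x ∈ {4}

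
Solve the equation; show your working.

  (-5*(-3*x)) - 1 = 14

Step 1. [(-5*(-3*x)) - 1 = 14] the outer -1 inverts by adding 1 ⇒ sub: -5*(-3*x) = 15.
Step 2. [-5*(-3*x) = 15] -5·(inner) — divide through by -5 ⇒ div: -3*x = -3.
Step 3. [-3*x = -3] LHS = -3·(…); ÷-3 both sides ⇒ div: x = 1.

Answer: x ∈ {1}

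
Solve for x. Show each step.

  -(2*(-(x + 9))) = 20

Step 1. [-(2*(-(x + 9))) = 20] flip signs both sides ⇒ neg: 2*(-(x + 9)) = -20.
Step 2. [2*(-(x + 9)) = -20] leading coefficient 2: divide by 2, so div: -(x + 9) = -10.
Step 3. [-(x + 9) = -10] flip signs both sides. So neg: x + 9 = 10.
Step 4. [x + 9 = 10] the outer +9 inverts by subtracting 9 ⇒ sub: x = 1.

Answer: x ∈ {1}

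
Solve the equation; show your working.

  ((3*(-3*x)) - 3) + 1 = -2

Step 1. [((3*(-3*x)) - 3) + 1 = -2] 1 comes off first (subtract 1). So sub: (3*(-3*x)) - 3 = -3.
Step 2. [(3*(-3*x)) - 3 = -3] 3 comes off first (add 3) ⇒ sub: 3*(-3*x) = 0.
Step 3. [3*(-3*x) = 0] LHS = 3·(…); ÷3 both sides. So div: -3*x = 0.
Step 4. [-3*x = 0] divide by the outer -3 ⇒ div: x = 0.

Answer: x ∈ {0}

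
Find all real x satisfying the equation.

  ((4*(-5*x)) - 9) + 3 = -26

Step 1. [((4*(-5*x)) - 9) + 3 = -26] peel the +3: subtract 3 from each side. So sub: (4*(-5*x)) - 9 = -29.
Step 2. [(4*(-5*x)) - 9 = -29] add 9: x sits inside (… - 9) ⇒ sub: 4*(-5*x) = -20.
Step 3. [4*(-5*x) = -20] LHS = 4·(…); ÷4 both sides. So div: -5*x = -5.
Step 4. [-5*x = -5] -5·(inner) — divide through by -5 ⇒ div: x = 1.

Answer: x ∈ {1}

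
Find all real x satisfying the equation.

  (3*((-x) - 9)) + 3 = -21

Step 1. [(3*((-x) - 9)) + 3 = -21] common factor 3 (LHS and -21) — divide through. So factor: ((-x) - 9) + 1 = -7.
Step 2. [((-x) - 9) + 1 = -7] subtract 1: x sits inside (… + 1) ⇒ sub: (-x) - 9 = -8.
Step 3. [(-x) - 9 = -8] peel the -9: add 9 from each side ⇒ sub: -x = 1.
Step 4. [-x = 1] flip signs both sides ⇒ neg: x = -1.

Answer: x ∈ {-1}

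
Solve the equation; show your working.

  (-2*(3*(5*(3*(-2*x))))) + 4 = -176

Step 1. [(-2*(3*(5*(3*(-2*x))))) + 4 = -176] -2 | LHS and -2 | -176: pull -2 out ⇒ factor: (3*(5*(3*(-2*x)))) - 2 = 88.
Step 2. [(3*(5*(3*(-2*x)))) - 2 = 88] -2 is outermost — add 2 both sides. So sub: 3*(5*(3*(-2*x))) = 90.
Step 3. [3*(5*(3*(-2*x))) = 90] divide by the outer 3, so div: 5*(3*(-2*x)) = 30.
Step 4. [5*(3*(-2*x)) = 30] 5 out front; divide by 5, so div: 3*(-2*x) = 6.
Step 5. [3*(-2*x) = 6] divide by the outer 3, so div: -2*x = 2.
Step 6. [-2*x = 2] -2·(inner) — divide through by -2, so div: x = -1.

Answer: x ∈ {-1}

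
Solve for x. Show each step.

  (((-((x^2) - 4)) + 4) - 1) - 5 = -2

Step 1. [(((-((x^2) - 4)) + 4) - 1) - 5 = -2] peel the -5: add 5 from each side, so sub: ((-((x^2) - 4)) + 4) - 1 = 3.
Step 2. [((-((x^2) - 4)) + 4) - 1 = 3] 1 comes off first (add 1). So sub: (-((x^2) - 4)) + 4 = 4.
Step 3. [(-((x^2) - 4)) + 4 = 4] subtract 4: x sits inside (… + 4). So sub: -((x^2) - 4) = 0.
Step 4. [-((x^2) - 4) = 0] leading − — multiply by −1. So neg: (x^2) - 4 = 0.
Step 5. [(x^2) - 4 = 0] 4 comes off first (add 4) ⇒ sub: x^2 = 4.
Step 6. [x^2 = 4] √ both sides: 4 ≥ 0 gives two branches ⇒ sqrt: x = 2 or -2.

Answer: x ∈ {-2, 2}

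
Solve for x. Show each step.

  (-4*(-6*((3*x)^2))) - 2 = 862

Step 1. [(-4*(-6*((3*x)^2))) - 2 = 862] 2 comes off first (add 2), so sub: -4*(-6*((3*x)^2)) = 864.
Step 2. [-4*(-6*((3*x)^2)) = 864] LHS = -4·(…); ÷-4 both sides. So div: -6*((3*x)^2) = -216.
Step 3. [-6*((3*x)^2) = -216] leading coefficient -6: divide by -6 ⇒ div: (3*x)^2 = 36.
Step 4. [(3*x)^2 = 36] LHS squared, RHS 36 ≥ 0: apply √ (±). So sqrt: 3*x = 6 or -6.
Step 5. [3*x = 6 or -6] 3 out front; divide by 3 ⇒ div: x = 2 or -2.

Answer: x ∈ {-2, 2}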